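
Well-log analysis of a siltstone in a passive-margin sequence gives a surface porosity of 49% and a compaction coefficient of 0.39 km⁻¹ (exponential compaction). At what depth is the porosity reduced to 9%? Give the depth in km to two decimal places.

Invert Athy's law: d = ln(n₀/n) / k
d = ln(0.49/0.09) / 0.39 = ln(5.444) / 0.39 = 1.6946 / 0.39 = 4.345 km

4.35 km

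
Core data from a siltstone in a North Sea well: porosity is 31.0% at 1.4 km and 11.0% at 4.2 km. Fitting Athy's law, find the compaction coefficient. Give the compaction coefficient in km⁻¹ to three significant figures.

0.370 km⁻¹

Athy: phi(d) = phi₀ e^(−cd) ⇒ phi₁/phi₂ = e^{c(d₂−d₁)} ⇒ c = ln(phi₁/phi₂)/(d₂−d₁)
c = ln(0.31/0.11) / (4.2 − 1.4) = ln(2.818) / 2.8 = 1.0361 / 2.8 = 0.37 km⁻¹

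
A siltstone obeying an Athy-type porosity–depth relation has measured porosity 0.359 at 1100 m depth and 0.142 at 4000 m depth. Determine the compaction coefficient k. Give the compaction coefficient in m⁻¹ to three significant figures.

0.000320 m⁻¹

Working in km (1 km = 1000 m; k in km⁻¹ = k in m⁻¹ × 1000):
Athy: φ(Z) = φ₀ e^(−kZ) ⇒ φ₁/φ₂ = e^{k(Z₂−Z₁)} ⇒ k = ln(φ₁/φ₂)/(Z₂−Z₁)
k = ln(0.359/0.142) / (4 − 1.1) = ln(2.528) / 2.9 = 0.9275 / 2.9 = 0.3198 km⁻¹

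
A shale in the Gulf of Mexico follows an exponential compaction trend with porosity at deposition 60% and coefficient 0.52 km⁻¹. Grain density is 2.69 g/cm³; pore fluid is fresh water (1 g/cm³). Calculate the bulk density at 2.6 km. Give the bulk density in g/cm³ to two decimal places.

2.43 g/cm³

Porosity at depth: n = 0.6·exp(−0.52×2.6) = 0.6×0.2587 = 0.1552
Bulk density: ρ_b = (1−n)ρ_g + n·ρ_f = 0.8448×2.69 + 0.1552×1
       = 2.272 + 0.155 = 2.428 g/cm³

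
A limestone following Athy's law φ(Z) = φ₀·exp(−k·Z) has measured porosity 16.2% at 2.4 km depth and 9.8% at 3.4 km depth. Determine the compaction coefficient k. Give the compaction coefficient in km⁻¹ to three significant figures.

0.503 km⁻¹

Athy: φ(Z) = φ₀ e^(−kZ) ⇒ φ₁/φ₂ = e^{k(Z₂−Z₁)} ⇒ k = ln(φ₁/φ₂)/(Z₂−Z₁)
k = ln(0.162/0.098) / (3.4 − 2.4) = ln(1.653) / 1 = 0.5026 / 1 = 0.5026 km⁻¹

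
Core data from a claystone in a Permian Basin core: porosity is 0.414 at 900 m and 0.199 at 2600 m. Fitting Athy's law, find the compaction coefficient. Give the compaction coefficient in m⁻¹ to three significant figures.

Working in km (1 km = 1000 m; β in km⁻¹ = β in m⁻¹ × 1000):
Athy: phi(z) = phi₀ e^(−βz) ⇒ phi₁/phi₂ = e^{β(z₂−z₁)} ⇒ β = ln(phi₁/phi₂)/(z₂−z₁)
β = ln(0.414/0.199) / (2.6 − 0.9) = ln(2.08) / 1.7 = 0.7326 / 1.7 = 0.4309 km⁻¹

0.000431 m⁻¹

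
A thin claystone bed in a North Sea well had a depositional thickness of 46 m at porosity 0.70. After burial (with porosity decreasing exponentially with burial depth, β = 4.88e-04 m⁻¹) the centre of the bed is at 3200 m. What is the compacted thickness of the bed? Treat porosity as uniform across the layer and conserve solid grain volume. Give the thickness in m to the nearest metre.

Working in km (1 km = 1000 m; β in km⁻¹ = β in m⁻¹ × 1000):
Porosity at 3.2 km: φ = 0.7·exp(−0.488×3.2) = 0.1469
Solid-volume conservation: h(1−φ) = h₀(1−φ₀) ⇒ h = h₀·(1−φ₀)/(1−φ)
h = 0.046 × (1 − 0.7)/(1 − 0.1469) = 0.046 × 0.3516 = 0.0162 km

16 m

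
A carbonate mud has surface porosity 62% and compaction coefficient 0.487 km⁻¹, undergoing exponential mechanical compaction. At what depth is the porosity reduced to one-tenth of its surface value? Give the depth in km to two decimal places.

φ/φ₀ = 1/10 ⇒ exp(−k·z) = 1/10 ⇒ z = ln(10) / k
z = 2.3026 / 0.487 = 4.728 km

4.73 km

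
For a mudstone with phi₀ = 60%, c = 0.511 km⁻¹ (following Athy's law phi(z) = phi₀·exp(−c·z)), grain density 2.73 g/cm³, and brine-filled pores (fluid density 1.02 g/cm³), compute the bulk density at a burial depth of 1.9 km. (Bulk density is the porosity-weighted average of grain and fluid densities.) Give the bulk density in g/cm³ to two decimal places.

Porosity at depth: phi = 0.6·exp(−0.511×1.9) = 0.6×0.3787 = 0.2272
Bulk density: ρ_b = (1−phi)ρ_g + phi·ρ_f = 0.7728×2.73 + 0.2272×1.02
       = 2.110 + 0.232 = 2.341 g/cm³

2.34 g/cm³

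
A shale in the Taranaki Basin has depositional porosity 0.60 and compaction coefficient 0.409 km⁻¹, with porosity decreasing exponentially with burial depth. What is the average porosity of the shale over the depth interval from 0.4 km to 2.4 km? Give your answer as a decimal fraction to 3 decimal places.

⟨phi⟩ = (1/(d₂−d₁)) ∫ phi₀ e^(−kd) dd = phi₀·(e^(−k·d₁) − e^(−k·d₂)) / (k·(d₂−d₁))
e^(−0.409×0.4) = 0.8491; e^(−0.409×2.4) = 0.3747
⟨phi⟩ = 0.6 × (0.8491 − 0.3747) / (0.409 × 2) = 0.6 × 0.5799 = 0.3479

0.348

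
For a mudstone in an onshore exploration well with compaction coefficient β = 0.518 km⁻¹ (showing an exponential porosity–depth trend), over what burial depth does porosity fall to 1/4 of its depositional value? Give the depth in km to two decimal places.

n/n₀ = 1/4 ⇒ exp(−β·z) = 1/4 ⇒ z = ln(4) / β
z = 1.3863 / 0.518 = 2.676 km

2.68 km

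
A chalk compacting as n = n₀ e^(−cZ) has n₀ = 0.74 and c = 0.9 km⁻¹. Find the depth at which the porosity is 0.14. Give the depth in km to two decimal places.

Invert Athy's law: Z = ln(n₀/n) / c
Z = ln(0.74/0.14) / 0.9 = ln(5.286) / 0.9 = 1.6650 / 0.9 = 1.850 km

1.85 km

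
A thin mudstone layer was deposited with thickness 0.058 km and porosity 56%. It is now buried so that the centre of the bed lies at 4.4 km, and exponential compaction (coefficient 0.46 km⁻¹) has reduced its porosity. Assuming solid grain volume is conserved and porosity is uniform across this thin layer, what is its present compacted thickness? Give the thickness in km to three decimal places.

Porosity at 4.4 km: phi = 0.56·exp(−0.46×4.4) = 0.0740
Solid-volume conservation: h(1−phi) = h₀(1−phi₀) ⇒ h = h₀·(1−phi₀)/(1−phi)
h = 0.058 × (1 − 0.56)/(1 − 0.0740) = 0.058 × 0.4752 = 0.0276 km

0.028 km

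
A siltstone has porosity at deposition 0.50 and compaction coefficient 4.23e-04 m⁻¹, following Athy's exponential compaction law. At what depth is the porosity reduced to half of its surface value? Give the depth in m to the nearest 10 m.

Working in km (1 km = 1000 m; β in km⁻¹ = β in m⁻¹ × 1000):
n/n₀ = 1/2 ⇒ exp(−β·Z) = 1/2 ⇒ Z = ln(2) / β
Z = 0.6931 / 0.423 = 1.639 km

1640 m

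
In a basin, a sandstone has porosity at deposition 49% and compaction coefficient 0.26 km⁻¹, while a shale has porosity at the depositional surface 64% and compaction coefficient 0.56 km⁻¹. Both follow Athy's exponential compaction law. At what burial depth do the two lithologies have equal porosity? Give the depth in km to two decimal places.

0.89 km

Set φ₀ₐ e^(−cₐZ) = φ₀ᵦ e^(−cᵦZ) ⇒ ln(φ₀ₐ/φ₀ᵦ) = (cₐ − cᵦ)·Z
Z = ln(0.49/0.64) / (0.26 − 0.56) = -0.2671 / -0.3 = 0.890 km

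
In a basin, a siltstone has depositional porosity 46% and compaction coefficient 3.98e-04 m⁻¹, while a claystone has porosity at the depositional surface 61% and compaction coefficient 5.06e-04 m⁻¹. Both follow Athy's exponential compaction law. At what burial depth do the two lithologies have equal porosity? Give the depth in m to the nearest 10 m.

2610 m

Working in km (1 km = 1000 m; k in km⁻¹ = k in m⁻¹ × 1000):
Set φ₀ₐ e^(−kₐd) = φ₀ᵦ e^(−kᵦd) ⇒ ln(φ₀ₐ/φ₀ᵦ) = (kₐ − kᵦ)·d
d = ln(0.46/0.61) / (0.398 − 0.506) = -0.2822 / -0.108 = 2.613 km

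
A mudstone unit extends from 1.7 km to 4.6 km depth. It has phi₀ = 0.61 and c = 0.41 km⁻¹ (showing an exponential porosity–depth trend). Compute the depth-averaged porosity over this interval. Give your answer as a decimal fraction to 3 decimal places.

0.178

⟨phi⟩ = (1/(d₂−d₁)) ∫ phi₀ e^(−cd) dd = phi₀·(e^(−c·d₁) − e^(−c·d₂)) / (c·(d₂−d₁))
e^(−0.41×1.7) = 0.4981; e^(−0.41×4.6) = 0.1517
⟨phi⟩ = 0.61 × (0.4981 − 0.1517) / (0.41 × 2.9) = 0.61 × 0.2913 = 0.1777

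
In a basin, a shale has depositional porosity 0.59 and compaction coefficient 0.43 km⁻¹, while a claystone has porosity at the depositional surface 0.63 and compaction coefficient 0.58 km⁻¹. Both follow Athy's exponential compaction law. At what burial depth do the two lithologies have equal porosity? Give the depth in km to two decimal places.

0.44 km

Set φ₀ₐ e^(−βₐZ) = φ₀ᵦ e^(−βᵦZ) ⇒ ln(φ₀ₐ/φ₀ᵦ) = (βₐ − βᵦ)·Z
Z = ln(0.59/0.63) / (0.43 − 0.58) = -0.0656 / -0.15 = 0.437 km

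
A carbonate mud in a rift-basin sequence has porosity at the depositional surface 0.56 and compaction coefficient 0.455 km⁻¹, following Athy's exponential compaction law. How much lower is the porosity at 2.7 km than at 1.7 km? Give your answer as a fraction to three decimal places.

0.094

φ(1.7) = 0.56·e^(−0.455×1.7) = 0.2584
φ(2.7) = 0.56·e^(−0.455×2.7) = 0.1639
Δφ = 0.2584 − 0.1639 = 0.0945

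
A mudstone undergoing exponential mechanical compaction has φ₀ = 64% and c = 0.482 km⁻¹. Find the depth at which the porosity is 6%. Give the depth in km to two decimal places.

4.91 km

Invert Athy's law: d = ln(φ₀/φ) / c
d = ln(0.64/0.06) / 0.482 = ln(10.67) / 0.482 = 2.3671 / 0.482 = 4.911 km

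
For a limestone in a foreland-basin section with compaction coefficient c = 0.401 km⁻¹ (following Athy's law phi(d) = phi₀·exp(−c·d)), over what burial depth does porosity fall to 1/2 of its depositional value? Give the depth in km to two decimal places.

1.73 km

phi/phi₀ = 1/2 ⇒ exp(−c·d) = 1/2 ⇒ d = ln(2) / c
d = 0.6931 / 0.401 = 1.729 km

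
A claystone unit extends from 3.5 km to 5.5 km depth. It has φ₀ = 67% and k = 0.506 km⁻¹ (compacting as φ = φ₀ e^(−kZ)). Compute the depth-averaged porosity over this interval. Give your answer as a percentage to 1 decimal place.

⟨φ⟩ = (1/(Z₂−Z₁)) ∫ φ₀ e^(−kZ) dZ = φ₀·(e^(−k·Z₁) − e^(−k·Z₂)) / (k·(Z₂−Z₁))
e^(−0.506×3.5) = 0.1702; e^(−0.506×5.5) = 0.0619
⟨φ⟩ = 0.67 × (0.1702 − 0.0619) / (0.506 × 2) = 0.67 × 0.1070 = 0.0717

7.2%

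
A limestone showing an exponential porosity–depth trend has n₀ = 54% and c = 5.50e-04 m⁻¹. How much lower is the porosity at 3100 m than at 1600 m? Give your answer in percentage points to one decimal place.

Working in km (1 km = 1000 m; c in km⁻¹ = c in m⁻¹ × 1000):
n(1.6) = 0.54·e^(−0.55×1.6) = 0.2240
n(3.1) = 0.54·e^(−0.55×3.1) = 0.0982
Δn = 0.2240 − 0.0982 = 0.1258

12.6 percentage points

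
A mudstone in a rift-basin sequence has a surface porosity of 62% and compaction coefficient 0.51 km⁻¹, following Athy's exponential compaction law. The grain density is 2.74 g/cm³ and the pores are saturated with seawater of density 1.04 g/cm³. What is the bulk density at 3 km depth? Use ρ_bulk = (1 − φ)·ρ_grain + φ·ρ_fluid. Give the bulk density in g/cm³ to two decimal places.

Porosity at depth: n = 0.62·exp(−0.51×3) = 0.62×0.2165 = 0.1343
Bulk density: ρ_b = (1−n)ρ_g + n·ρ_f = 0.8657×2.74 + 0.1343×1.04
       = 2.372 + 0.140 = 2.512 g/cm³

2.51 g/cm³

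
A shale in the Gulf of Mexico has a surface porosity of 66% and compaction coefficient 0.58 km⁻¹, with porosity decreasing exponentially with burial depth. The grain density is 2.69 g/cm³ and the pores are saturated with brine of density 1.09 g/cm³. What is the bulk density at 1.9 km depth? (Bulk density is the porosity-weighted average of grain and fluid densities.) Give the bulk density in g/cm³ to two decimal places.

2.34 g/cm³

Porosity at depth: φ = 0.66·exp(−0.58×1.9) = 0.66×0.3322 = 0.2193
Bulk density: ρ_b = (1−φ)ρ_g + φ·ρ_f = 0.7807×2.69 + 0.2193×1.09
       = 2.100 + 0.239 = 2.339 g/cm³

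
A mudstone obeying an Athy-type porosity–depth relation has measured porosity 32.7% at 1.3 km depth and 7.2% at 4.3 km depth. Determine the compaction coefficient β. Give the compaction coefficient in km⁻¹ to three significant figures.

Athy: phi(d) = phi₀ e^(−βd) ⇒ phi₁/phi₂ = e^{β(d₂−d₁)} ⇒ β = ln(phi₁/phi₂)/(d₂−d₁)
β = ln(0.327/0.072) / (4.3 − 1.3) = ln(4.542) / 3 = 1.5133 / 3 = 0.5044 km⁻¹

0.504 km⁻¹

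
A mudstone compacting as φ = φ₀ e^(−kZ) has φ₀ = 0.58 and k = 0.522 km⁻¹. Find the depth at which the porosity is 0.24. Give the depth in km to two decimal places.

1.69 km

Invert Athy's law: Z = ln(φ₀/φ) / k
Z = ln(0.58/0.24) / 0.522 = ln(2.417) / 0.522 = 0.8824 / 0.522 = 1.690 km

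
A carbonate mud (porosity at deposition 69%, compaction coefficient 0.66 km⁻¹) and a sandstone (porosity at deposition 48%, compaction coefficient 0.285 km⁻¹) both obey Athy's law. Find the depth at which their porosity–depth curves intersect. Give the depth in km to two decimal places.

Set φ₀ₐ e^(−kₐZ) = φ₀ᵦ e^(−kᵦZ) ⇒ ln(φ₀ₐ/φ₀ᵦ) = (kₐ − kᵦ)·Z
Z = ln(0.69/0.48) / (0.66 − 0.285) = 0.3629 / 0.375 = 0.968 km

0.97 km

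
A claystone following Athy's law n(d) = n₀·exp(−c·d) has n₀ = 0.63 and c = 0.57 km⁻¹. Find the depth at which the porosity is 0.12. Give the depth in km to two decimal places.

Invert Athy's law: d = ln(n₀/n) / c
d = ln(0.63/0.12) / 0.57 = ln(5.25) / 0.57 = 1.6582 / 0.57 = 2.909 km

2.91 km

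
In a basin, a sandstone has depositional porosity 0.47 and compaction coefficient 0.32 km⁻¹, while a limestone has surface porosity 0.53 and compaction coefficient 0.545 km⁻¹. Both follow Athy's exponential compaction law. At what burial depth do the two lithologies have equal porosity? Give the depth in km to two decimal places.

0.53 km

Set n₀ₐ e^(−βₐz) = n₀ᵦ e^(−βᵦz) ⇒ ln(n₀ₐ/n₀ᵦ) = (βₐ − βᵦ)·z
z = ln(0.47/0.53) / (0.32 − 0.545) = -0.1201 / -0.225 = 0.534 km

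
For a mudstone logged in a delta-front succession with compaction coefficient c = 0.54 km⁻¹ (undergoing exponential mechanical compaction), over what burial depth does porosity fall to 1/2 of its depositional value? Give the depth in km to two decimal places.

phi/phi₀ = 1/2 ⇒ exp(−c·z) = 1/2 ⇒ z = ln(2) / c
z = 0.6931 / 0.54 = 1.284 km

1.28 km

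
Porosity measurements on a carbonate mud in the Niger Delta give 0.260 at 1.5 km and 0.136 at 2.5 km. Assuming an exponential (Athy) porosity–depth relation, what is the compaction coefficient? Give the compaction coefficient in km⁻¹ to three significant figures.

Athy: n(Z) = n₀ e^(−cZ) ⇒ n₁/n₂ = e^{c(Z₂−Z₁)} ⇒ c = ln(n₁/n₂)/(Z₂−Z₁)
c = ln(0.26/0.136) / (2.5 − 1.5) = ln(1.912) / 1 = 0.6480 / 1 = 0.648 km⁻¹

0.648 km⁻¹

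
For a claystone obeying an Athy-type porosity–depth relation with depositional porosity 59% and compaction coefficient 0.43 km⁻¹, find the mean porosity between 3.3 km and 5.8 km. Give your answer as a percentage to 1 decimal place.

8.7%

⟨φ⟩ = (1/(d₂−d₁)) ∫ φ₀ e^(−kd) dd = φ₀·(e^(−k·d₁) − e^(−k·d₂)) / (k·(d₂−d₁))
e^(−0.43×3.3) = 0.2420; e^(−0.43×5.8) = 0.0826
⟨φ⟩ = 0.59 × (0.2420 − 0.0826) / (0.43 × 2.5) = 0.59 × 0.1483 = 0.0875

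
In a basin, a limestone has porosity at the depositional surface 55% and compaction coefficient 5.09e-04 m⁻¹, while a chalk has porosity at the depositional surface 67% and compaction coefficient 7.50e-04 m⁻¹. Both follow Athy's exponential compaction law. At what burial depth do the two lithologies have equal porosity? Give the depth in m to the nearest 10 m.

820 m

Working in km (1 km = 1000 m; β in km⁻¹ = β in m⁻¹ × 1000):
Set φ₀ₐ e^(−βₐZ) = φ₀ᵦ e^(−βᵦZ) ⇒ ln(φ₀ₐ/φ₀ᵦ) = (βₐ − βᵦ)·Z
Z = ln(0.55/0.67) / (0.509 − 0.75) = -0.1974 / -0.241 = 0.819 km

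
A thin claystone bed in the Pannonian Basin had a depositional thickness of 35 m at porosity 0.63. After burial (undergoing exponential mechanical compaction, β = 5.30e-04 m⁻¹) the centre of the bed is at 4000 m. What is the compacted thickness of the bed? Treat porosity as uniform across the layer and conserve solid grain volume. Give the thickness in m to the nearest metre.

14 m

Working in km (1 km = 1000 m; β in km⁻¹ = β in m⁻¹ × 1000):
Porosity at 4 km: φ = 0.63·exp(−0.53×4) = 0.0756
Solid-volume conservation: h(1−φ) = h₀(1−φ₀) ⇒ h = h₀·(1−φ₀)/(1−φ)
h = 0.035 × (1 − 0.63)/(1 − 0.0756) = 0.035 × 0.4003 = 0.0140 km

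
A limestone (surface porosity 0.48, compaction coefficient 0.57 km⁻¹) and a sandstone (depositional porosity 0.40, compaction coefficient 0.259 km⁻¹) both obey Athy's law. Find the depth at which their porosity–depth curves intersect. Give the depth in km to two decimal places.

Set phi₀ₐ e^(−βₐZ) = phi₀ᵦ e^(−βᵦZ) ⇒ ln(phi₀ₐ/phi₀ᵦ) = (βₐ − βᵦ)·Z
Z = ln(0.48/0.4) / (0.57 − 0.259) = 0.1823 / 0.311 = 0.586 km

0.59 km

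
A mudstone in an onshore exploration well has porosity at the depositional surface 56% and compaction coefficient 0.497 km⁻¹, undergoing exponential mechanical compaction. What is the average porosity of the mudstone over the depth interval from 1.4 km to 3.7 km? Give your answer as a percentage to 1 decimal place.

⟨n⟩ = (1/(z₂−z₁)) ∫ n₀ e^(−kz) dz = n₀·(e^(−k·z₁) − e^(−k·z₂)) / (k·(z₂−z₁))
e^(−0.497×1.4) = 0.4987; e^(−0.497×3.7) = 0.1590
⟨n⟩ = 0.56 × (0.4987 − 0.1590) / (0.497 × 2.3) = 0.56 × 0.2972 = 0.1664

16.6%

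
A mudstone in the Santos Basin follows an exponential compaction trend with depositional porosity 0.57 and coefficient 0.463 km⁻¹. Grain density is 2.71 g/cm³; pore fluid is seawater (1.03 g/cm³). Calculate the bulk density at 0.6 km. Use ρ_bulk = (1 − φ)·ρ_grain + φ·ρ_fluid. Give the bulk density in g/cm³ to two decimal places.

Porosity at depth: phi = 0.57·exp(−0.463×0.6) = 0.57×0.7574 = 0.4317
Bulk density: ρ_b = (1−phi)ρ_g + phi·ρ_f = 0.5683×2.71 + 0.4317×1.03
       = 1.540 + 0.445 = 1.985 g/cm³

1.98 g/cm³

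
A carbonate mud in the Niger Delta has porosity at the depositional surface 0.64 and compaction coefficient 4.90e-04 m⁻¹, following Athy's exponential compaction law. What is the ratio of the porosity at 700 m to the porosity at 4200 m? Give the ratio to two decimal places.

5.56

Working in km (1 km = 1000 m; c in km⁻¹ = c in m⁻¹ × 1000):
n(Z₁)/n(Z₂) = e^(−c·Z₁)/e^(−c·Z₂) = e^{c(Z₂−Z₁)}
= exp(0.49 × 3.5) = exp(1.715) = 5.5567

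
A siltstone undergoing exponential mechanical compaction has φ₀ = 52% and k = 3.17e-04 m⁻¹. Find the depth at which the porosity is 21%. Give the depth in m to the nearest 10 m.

Working in km (1 km = 1000 m; k in km⁻¹ = k in m⁻¹ × 1000):
Invert Athy's law: Z = ln(φ₀/φ) / k
Z = ln(0.52/0.21) / 0.317 = ln(2.476) / 0.317 = 0.9067 / 0.317 = 2.860 km

2860 m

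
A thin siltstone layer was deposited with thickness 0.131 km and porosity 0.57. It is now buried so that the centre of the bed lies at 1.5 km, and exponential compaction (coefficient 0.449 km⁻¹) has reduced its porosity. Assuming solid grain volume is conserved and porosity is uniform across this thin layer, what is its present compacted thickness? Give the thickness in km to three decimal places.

Porosity at 1.5 km: n = 0.57·exp(−0.449×1.5) = 0.2907
Solid-volume conservation: h(1−n) = h₀(1−n₀) ⇒ h = h₀·(1−n₀)/(1−n)
h = 0.131 × (1 − 0.57)/(1 − 0.2907) = 0.131 × 0.6062 = 0.0794 km

0.079 km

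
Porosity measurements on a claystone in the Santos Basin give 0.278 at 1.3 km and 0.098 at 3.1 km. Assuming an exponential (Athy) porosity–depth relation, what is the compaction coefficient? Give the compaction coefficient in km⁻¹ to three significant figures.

0.579 km⁻¹

Athy: φ(z) = φ₀ e^(−cz) ⇒ φ₁/φ₂ = e^{c(z₂−z₁)} ⇒ c = ln(φ₁/φ₂)/(z₂−z₁)
c = ln(0.278/0.098) / (3.1 − 1.3) = ln(2.837) / 1.8 = 1.0427 / 1.8 = 0.5793 km⁻¹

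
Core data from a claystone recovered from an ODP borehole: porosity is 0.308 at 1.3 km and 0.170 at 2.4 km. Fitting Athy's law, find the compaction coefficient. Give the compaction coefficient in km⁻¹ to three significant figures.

Athy: n(z) = n₀ e^(−cz) ⇒ n₁/n₂ = e^{c(z₂−z₁)} ⇒ c = ln(n₁/n₂)/(z₂−z₁)
c = ln(0.308/0.17) / (2.4 − 1.3) = ln(1.812) / 1.1 = 0.5943 / 1.1 = 0.5403 km⁻¹

0.540 km⁻¹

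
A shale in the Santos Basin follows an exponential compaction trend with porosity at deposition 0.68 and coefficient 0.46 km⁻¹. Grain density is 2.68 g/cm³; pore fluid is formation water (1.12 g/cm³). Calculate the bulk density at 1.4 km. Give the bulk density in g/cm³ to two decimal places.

2.12 g/cm³

Porosity at depth: n = 0.68·exp(−0.46×1.4) = 0.68×0.5252 = 0.3571
Bulk density: ρ_b = (1−n)ρ_g + n·ρ_f = 0.6429×2.68 + 0.3571×1.12
       = 1.723 + 0.400 = 2.123 g/cm³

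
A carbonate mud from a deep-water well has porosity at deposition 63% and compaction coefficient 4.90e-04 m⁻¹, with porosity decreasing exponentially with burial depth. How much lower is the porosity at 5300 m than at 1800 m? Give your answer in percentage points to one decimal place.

Working in km (1 km = 1000 m; c in km⁻¹ = c in m⁻¹ × 1000):
n(1.8) = 0.63·e^(−0.49×1.8) = 0.2608
n(5.3) = 0.63·e^(−0.49×5.3) = 0.0469
Δn = 0.2608 − 0.0469 = 0.2139

21.4 percentage points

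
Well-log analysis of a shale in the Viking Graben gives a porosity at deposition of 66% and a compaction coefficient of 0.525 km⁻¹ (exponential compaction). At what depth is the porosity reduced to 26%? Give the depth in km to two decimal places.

1.77 km

Invert Athy's law: z = ln(phi₀/phi) / β
z = ln(0.66/0.26) / 0.525 = ln(2.538) / 0.525 = 0.9316 / 0.525 = 1.774 km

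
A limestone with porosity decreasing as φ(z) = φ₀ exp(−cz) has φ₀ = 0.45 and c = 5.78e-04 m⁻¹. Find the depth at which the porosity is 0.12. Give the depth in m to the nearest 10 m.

2290 m

Working in km (1 km = 1000 m; c in km⁻¹ = c in m⁻¹ × 1000):
Invert Athy's law: z = ln(φ₀/φ) / c
z = ln(0.45/0.12) / 0.578 = ln(3.75) / 0.578 = 1.3218 / 0.578 = 2.287 km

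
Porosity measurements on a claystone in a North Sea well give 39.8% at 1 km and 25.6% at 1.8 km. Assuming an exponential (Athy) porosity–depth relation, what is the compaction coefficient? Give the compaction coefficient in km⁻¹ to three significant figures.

0.552 km⁻¹

Athy: n(d) = n₀ e^(−cd) ⇒ n₁/n₂ = e^{c(d₂−d₁)} ⇒ c = ln(n₁/n₂)/(d₂−d₁)
c = ln(0.398/0.256) / (1.8 − 1) = ln(1.555) / 0.8 = 0.4413 / 0.8 = 0.5516 km⁻¹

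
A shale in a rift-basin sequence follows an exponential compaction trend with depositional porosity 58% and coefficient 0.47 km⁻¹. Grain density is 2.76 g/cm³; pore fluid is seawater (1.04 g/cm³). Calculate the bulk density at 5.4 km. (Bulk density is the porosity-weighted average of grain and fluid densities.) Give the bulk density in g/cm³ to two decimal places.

Porosity at depth: phi = 0.58·exp(−0.47×5.4) = 0.58×0.0790 = 0.0458
Bulk density: ρ_b = (1−phi)ρ_g + phi·ρ_f = 0.9542×2.76 + 0.0458×1.04
       = 2.633 + 0.048 = 2.681 g/cm³

2.68 g/cm³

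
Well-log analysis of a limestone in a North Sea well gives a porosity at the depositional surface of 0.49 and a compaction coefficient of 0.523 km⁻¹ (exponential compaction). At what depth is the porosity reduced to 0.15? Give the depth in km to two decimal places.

Invert Athy's law: z = ln(phi₀/phi) / c
z = ln(0.49/0.15) / 0.523 = ln(3.267) / 0.523 = 1.1838 / 0.523 = 2.263 km

2.26 km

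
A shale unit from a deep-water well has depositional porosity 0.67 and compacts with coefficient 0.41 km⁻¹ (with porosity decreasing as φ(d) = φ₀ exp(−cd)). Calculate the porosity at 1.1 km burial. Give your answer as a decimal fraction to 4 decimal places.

φ = φ₀·exp(−c·d) = 0.67 × exp(−0.41 × 1.1) = 0.67 × exp(−0.451)
  = 0.67 × 0.6370 = 0.4268

0.4268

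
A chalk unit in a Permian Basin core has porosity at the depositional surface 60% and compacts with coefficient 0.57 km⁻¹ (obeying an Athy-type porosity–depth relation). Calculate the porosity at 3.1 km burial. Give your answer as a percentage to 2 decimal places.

φ = φ₀·exp(−k·z) = 0.6 × exp(−0.57 × 3.1) = 0.6 × exp(−1.767)
  = 0.6 × 0.1708 = 0.1025

10.25%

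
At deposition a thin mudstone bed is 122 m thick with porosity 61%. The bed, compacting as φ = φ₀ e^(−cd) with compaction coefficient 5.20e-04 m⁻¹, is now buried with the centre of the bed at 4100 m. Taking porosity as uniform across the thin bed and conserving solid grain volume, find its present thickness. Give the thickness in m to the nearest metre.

51 m

Working in km (1 km = 1000 m; c in km⁻¹ = c in m⁻¹ × 1000):
Porosity at 4.1 km: φ = 0.61·exp(−0.52×4.1) = 0.0723
Solid-volume conservation: h(1−φ) = h₀(1−φ₀) ⇒ h = h₀·(1−φ₀)/(1−φ)
h = 0.122 × (1 − 0.61)/(1 − 0.0723) = 0.122 × 0.4204 = 0.0513 km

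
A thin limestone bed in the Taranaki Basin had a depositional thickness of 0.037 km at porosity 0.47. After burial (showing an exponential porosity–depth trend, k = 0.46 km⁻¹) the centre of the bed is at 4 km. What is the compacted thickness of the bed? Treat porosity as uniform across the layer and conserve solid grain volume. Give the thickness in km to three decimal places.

Porosity at 4 km: n = 0.47·exp(−0.46×4) = 0.0746
Solid-volume conservation: h(1−n) = h₀(1−n₀) ⇒ h = h₀·(1−n₀)/(1−n)
h = 0.037 × (1 − 0.47)/(1 − 0.0746) = 0.037 × 0.5728 = 0.0212 km

0.021 km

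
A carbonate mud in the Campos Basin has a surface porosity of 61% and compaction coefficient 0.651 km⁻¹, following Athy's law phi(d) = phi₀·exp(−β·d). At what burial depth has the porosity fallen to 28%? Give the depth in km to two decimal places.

Invert Athy's law: d = ln(phi₀/phi) / β
d = ln(0.61/0.28) / 0.651 = ln(2.179) / 0.651 = 0.7787 / 0.651 = 1.196 km

1.20 km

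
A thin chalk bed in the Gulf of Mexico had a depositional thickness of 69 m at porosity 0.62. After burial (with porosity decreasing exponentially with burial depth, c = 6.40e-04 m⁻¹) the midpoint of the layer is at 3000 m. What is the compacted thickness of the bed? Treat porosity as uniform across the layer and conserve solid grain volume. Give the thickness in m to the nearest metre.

Working in km (1 km = 1000 m; c in km⁻¹ = c in m⁻¹ × 1000):
Porosity at 3 km: n = 0.62·exp(−0.64×3) = 0.0909
Solid-volume conservation: h(1−n) = h₀(1−n₀) ⇒ h = h₀·(1−n₀)/(1−n)
h = 0.069 × (1 − 0.62)/(1 − 0.0909) = 0.069 × 0.4180 = 0.0288 km

29 m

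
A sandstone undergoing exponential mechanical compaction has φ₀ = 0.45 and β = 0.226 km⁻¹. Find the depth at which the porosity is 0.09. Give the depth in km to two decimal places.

7.12 km

Invert Athy's law: d = ln(φ₀/φ) / β
d = ln(0.45/0.09) / 0.226 = ln(5) / 0.226 = 1.6094 / 0.226 = 7.121 km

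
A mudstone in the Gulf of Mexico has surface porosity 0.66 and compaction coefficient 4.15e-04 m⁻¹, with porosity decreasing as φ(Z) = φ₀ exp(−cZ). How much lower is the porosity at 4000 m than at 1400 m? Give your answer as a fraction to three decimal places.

0.244

Working in km (1 km = 1000 m; c in km⁻¹ = c in m⁻¹ × 1000):
φ(1.4) = 0.66·e^(−0.415×1.4) = 0.3692
φ(4) = 0.66·e^(−0.415×4) = 0.1255
Δφ = 0.3692 − 0.1255 = 0.2437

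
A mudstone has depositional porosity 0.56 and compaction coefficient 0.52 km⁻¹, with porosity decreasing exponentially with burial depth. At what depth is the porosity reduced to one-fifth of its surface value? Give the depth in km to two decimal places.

3.10 km

n/n₀ = 1/5 ⇒ exp(−c·z) = 1/5 ⇒ z = ln(5) / c
z = 1.6094 / 0.52 = 3.095 km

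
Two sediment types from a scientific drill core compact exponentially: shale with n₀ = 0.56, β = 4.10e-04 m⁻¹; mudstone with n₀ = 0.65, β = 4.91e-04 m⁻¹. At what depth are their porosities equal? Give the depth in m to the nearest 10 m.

Working in km (1 km = 1000 m; β in km⁻¹ = β in m⁻¹ × 1000):
Set n₀ₐ e^(−βₐd) = n₀ᵦ e^(−βᵦd) ⇒ ln(n₀ₐ/n₀ᵦ) = (βₐ − βᵦ)·d
d = ln(0.56/0.65) / (0.41 − 0.491) = -0.1490 / -0.081 = 1.840 km

1840 m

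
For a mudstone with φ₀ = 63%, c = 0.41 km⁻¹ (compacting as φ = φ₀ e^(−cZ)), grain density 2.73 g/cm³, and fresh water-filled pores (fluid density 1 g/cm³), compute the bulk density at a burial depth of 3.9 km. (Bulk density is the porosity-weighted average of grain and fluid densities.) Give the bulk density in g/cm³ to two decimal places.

2.51 g/cm³

Porosity at depth: φ = 0.63·exp(−0.41×3.9) = 0.63×0.2021 = 0.1273
Bulk density: ρ_b = (1−φ)ρ_g + φ·ρ_f = 0.8727×2.73 + 0.1273×1
       = 2.382 + 0.127 = 2.510 g/cm³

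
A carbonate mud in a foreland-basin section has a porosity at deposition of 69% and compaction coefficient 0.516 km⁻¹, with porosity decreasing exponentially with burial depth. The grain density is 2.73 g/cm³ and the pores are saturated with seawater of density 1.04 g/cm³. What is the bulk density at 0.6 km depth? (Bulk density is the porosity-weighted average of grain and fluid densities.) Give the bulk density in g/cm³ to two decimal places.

1.87 g/cm³

Porosity at depth: φ = 0.69·exp(−0.516×0.6) = 0.69×0.7337 = 0.5063
Bulk density: ρ_b = (1−φ)ρ_g + φ·ρ_f = 0.4937×2.73 + 0.5063×1.04
       = 1.348 + 0.527 = 1.874 g/cm³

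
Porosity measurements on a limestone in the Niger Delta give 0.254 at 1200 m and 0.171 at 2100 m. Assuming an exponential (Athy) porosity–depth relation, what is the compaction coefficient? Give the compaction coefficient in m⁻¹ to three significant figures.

0.000440 m⁻¹

Working in km (1 km = 1000 m; β in km⁻¹ = β in m⁻¹ × 1000):
Athy: n(z) = n₀ e^(−βz) ⇒ n₁/n₂ = e^{β(z₂−z₁)} ⇒ β = ln(n₁/n₂)/(z₂−z₁)
β = ln(0.254/0.171) / (2.1 − 1.2) = ln(1.485) / 0.9 = 0.3957 / 0.9 = 0.4396 km⁻¹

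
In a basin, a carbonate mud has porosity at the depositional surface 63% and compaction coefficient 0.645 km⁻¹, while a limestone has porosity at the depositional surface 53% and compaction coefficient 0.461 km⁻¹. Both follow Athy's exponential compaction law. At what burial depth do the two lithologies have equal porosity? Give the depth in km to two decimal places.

Set φ₀ₐ e^(−cₐd) = φ₀ᵦ e^(−cᵦd) ⇒ ln(φ₀ₐ/φ₀ᵦ) = (cₐ − cᵦ)·d
d = ln(0.63/0.53) / (0.645 − 0.461) = 0.1728 / 0.184 = 0.939 km

0.94 km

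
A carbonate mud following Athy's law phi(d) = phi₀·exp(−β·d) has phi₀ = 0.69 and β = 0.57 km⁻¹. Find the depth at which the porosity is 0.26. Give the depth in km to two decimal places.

1.71 km

Invert Athy's law: d = ln(phi₀/phi) / β
d = ln(0.69/0.26) / 0.57 = ln(2.654) / 0.57 = 0.9760 / 0.57 = 1.712 km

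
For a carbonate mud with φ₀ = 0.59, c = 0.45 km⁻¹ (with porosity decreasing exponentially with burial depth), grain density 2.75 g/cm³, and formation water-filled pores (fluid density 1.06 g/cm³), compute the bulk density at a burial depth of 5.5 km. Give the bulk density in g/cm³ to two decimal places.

Porosity at depth: φ = 0.59·exp(−0.45×5.5) = 0.59×0.0842 = 0.0497
Bulk density: ρ_b = (1−φ)ρ_g + φ·ρ_f = 0.9503×2.75 + 0.0497×1.06
       = 2.613 + 0.053 = 2.666 g/cm³

2.67 g/cm³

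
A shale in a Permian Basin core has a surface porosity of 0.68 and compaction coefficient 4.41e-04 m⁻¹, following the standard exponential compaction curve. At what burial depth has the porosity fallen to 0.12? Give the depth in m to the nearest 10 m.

Working in km (1 km = 1000 m; c in km⁻¹ = c in m⁻¹ × 1000):
Invert Athy's law: d = ln(φ₀/φ) / c
d = ln(0.68/0.12) / 0.441 = ln(5.667) / 0.441 = 1.7346 / 0.441 = 3.933 km

3930 m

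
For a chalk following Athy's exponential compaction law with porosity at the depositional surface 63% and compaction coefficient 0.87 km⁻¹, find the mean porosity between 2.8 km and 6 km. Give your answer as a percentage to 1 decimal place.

⟨φ⟩ = (1/(Z₂−Z₁)) ∫ φ₀ e^(−βZ) dZ = φ₀·(e^(−β·Z₁) − e^(−β·Z₂)) / (β·(Z₂−Z₁))
e^(−0.87×2.8) = 0.0875; e^(−0.87×6) = 0.0054
⟨φ⟩ = 0.63 × (0.0875 − 0.0054) / (0.87 × 3.2) = 0.63 × 0.0295 = 0.0186

1.9%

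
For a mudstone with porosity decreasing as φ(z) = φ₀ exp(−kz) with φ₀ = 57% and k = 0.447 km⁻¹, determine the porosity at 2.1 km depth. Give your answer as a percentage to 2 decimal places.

22.29%

φ = φ₀·exp(−k·z) = 0.57 × exp(−0.447 × 2.1) = 0.57 × exp(−0.9387)
  = 0.57 × 0.3911 = 0.2229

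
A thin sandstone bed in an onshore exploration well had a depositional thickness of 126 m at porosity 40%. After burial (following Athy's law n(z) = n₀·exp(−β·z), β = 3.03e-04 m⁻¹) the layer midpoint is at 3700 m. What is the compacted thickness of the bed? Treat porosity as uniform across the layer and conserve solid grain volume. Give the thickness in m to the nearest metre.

87 m

Working in km (1 km = 1000 m; β in km⁻¹ = β in m⁻¹ × 1000):
Porosity at 3.7 km: n = 0.4·exp(−0.303×3.7) = 0.1304
Solid-volume conservation: h(1−n) = h₀(1−n₀) ⇒ h = h₀·(1−n₀)/(1−n)
h = 0.126 × (1 − 0.4)/(1 − 0.1304) = 0.126 × 0.6899 = 0.0869 km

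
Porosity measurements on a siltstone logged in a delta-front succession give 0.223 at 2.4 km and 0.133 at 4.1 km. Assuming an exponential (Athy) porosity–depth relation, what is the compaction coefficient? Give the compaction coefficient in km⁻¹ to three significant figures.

Athy: φ(Z) = φ₀ e^(−cZ) ⇒ φ₁/φ₂ = e^{c(Z₂−Z₁)} ⇒ c = ln(φ₁/φ₂)/(Z₂−Z₁)
c = ln(0.223/0.133) / (4.1 − 2.4) = ln(1.677) / 1.7 = 0.5168 / 1.7 = 0.304 km⁻¹

0.304 km⁻¹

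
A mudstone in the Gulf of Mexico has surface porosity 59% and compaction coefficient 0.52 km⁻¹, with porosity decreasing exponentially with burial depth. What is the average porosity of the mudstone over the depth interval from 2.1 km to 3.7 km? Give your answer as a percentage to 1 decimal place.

13.4%

⟨φ⟩ = (1/(z₂−z₁)) ∫ φ₀ e^(−kz) dz = φ₀·(e^(−k·z₁) − e^(−k·z₂)) / (k·(z₂−z₁))
e^(−0.52×2.1) = 0.3355; e^(−0.52×3.7) = 0.1460
⟨φ⟩ = 0.59 × (0.3355 − 0.1460) / (0.52 × 1.6) = 0.59 × 0.2278 = 0.1344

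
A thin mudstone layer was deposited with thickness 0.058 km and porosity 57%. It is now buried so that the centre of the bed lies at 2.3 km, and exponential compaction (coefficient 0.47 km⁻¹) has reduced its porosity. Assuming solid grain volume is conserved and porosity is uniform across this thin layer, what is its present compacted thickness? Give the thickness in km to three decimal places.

0.031 km

Porosity at 2.3 km: phi = 0.57·exp(−0.47×2.3) = 0.1934
Solid-volume conservation: h(1−phi) = h₀(1−phi₀) ⇒ h = h₀·(1−phi₀)/(1−phi)
h = 0.058 × (1 − 0.57)/(1 − 0.1934) = 0.058 × 0.5331 = 0.0309 km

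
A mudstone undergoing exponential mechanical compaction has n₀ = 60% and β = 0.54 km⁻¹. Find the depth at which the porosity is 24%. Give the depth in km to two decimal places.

1.70 km

Invert Athy's law: Z = ln(n₀/n) / β
Z = ln(0.6/0.24) / 0.54 = ln(2.5) / 0.54 = 0.9163 / 0.54 = 1.697 km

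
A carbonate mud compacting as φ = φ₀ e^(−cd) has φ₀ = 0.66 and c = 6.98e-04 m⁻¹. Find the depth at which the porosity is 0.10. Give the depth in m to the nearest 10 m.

Working in km (1 km = 1000 m; c in km⁻¹ = c in m⁻¹ × 1000):
Invert Athy's law: d = ln(φ₀/φ) / c
d = ln(0.66/0.1) / 0.698 = ln(6.6) / 0.698 = 1.8871 / 0.698 = 2.704 km

2700 m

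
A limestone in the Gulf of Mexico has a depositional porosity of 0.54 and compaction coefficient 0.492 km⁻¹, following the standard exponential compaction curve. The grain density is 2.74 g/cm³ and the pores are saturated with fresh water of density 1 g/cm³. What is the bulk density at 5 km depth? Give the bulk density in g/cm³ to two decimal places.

2.66 g/cm³

Porosity at depth: φ = 0.54·exp(−0.492×5) = 0.54×0.0854 = 0.0461
Bulk density: ρ_b = (1−φ)ρ_g + φ·ρ_f = 0.9539×2.74 + 0.0461×1
       = 2.614 + 0.046 = 2.660 g/cm³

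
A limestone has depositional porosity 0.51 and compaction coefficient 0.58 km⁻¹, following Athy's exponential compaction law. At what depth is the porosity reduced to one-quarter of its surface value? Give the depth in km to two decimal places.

φ/φ₀ = 1/4 ⇒ exp(−k·d) = 1/4 ⇒ d = ln(4) / k
d = 1.3863 / 0.58 = 2.390 km

2.39 km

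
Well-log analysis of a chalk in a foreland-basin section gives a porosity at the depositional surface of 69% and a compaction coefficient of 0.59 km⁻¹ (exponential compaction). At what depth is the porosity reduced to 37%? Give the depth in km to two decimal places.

Invert Athy's law: Z = ln(φ₀/φ) / β
Z = ln(0.69/0.37) / 0.59 = ln(1.865) / 0.59 = 0.6232 / 0.59 = 1.056 km

1.06 km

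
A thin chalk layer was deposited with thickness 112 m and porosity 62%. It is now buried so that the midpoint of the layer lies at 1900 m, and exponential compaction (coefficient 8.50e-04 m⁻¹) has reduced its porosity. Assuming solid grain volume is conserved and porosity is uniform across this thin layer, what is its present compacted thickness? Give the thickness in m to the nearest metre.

Working in km (1 km = 1000 m; c in km⁻¹ = c in m⁻¹ × 1000):
Porosity at 1.9 km: n = 0.62·exp(−0.85×1.9) = 0.1233
Solid-volume conservation: h(1−n) = h₀(1−n₀) ⇒ h = h₀·(1−n₀)/(1−n)
h = 0.112 × (1 − 0.62)/(1 − 0.1233) = 0.112 × 0.4334 = 0.0485 km

49 m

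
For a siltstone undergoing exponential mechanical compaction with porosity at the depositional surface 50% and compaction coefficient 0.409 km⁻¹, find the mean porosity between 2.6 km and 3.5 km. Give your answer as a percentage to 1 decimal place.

14.4%

⟨φ⟩ = (1/(d₂−d₁)) ∫ φ₀ e^(−cd) dd = φ₀·(e^(−c·d₁) − e^(−c·d₂)) / (c·(d₂−d₁))
e^(−0.409×2.6) = 0.3453; e^(−0.409×3.5) = 0.2390
⟨φ⟩ = 0.5 × (0.3453 − 0.2390) / (0.409 × 0.9) = 0.5 × 0.2889 = 0.1444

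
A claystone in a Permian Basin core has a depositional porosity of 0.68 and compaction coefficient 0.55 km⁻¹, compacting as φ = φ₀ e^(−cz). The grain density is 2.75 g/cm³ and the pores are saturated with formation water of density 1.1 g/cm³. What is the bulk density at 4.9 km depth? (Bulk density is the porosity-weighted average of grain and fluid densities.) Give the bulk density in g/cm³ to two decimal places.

2.67 g/cm³

Porosity at depth: φ = 0.68·exp(−0.55×4.9) = 0.68×0.0675 = 0.0459
Bulk density: ρ_b = (1−φ)ρ_g + φ·ρ_f = 0.9541×2.75 + 0.0459×1.1
       = 2.624 + 0.051 = 2.674 g/cm³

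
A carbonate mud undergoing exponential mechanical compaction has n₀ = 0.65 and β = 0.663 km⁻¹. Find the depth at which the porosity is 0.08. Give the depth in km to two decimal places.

Invert Athy's law: z = ln(n₀/n) / β
z = ln(0.65/0.08) / 0.663 = ln(8.125) / 0.663 = 2.0949 / 0.663 = 3.160 km

3.16 km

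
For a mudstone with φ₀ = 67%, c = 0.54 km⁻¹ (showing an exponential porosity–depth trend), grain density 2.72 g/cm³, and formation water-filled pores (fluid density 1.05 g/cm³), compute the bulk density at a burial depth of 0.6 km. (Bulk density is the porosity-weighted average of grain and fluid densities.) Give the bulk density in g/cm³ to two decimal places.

Porosity at depth: φ = 0.67·exp(−0.54×0.6) = 0.67×0.7233 = 0.4846
Bulk density: ρ_b = (1−φ)ρ_g + φ·ρ_f = 0.5154×2.72 + 0.4846×1.05
       = 1.402 + 0.509 = 1.911 g/cm³

1.91 g/cm³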